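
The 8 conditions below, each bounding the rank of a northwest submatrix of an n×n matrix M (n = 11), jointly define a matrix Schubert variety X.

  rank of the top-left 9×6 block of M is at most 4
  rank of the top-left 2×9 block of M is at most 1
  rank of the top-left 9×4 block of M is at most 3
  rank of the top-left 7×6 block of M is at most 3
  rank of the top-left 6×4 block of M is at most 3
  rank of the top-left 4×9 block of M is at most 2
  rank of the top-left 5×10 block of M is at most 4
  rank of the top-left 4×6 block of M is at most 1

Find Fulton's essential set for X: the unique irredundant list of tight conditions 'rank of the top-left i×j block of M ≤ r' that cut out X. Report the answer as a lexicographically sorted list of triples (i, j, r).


Rank table r_w(11×11) implied by the 8 constraints:

  1 | 1 | 1 | 1 | 1 | 1 | 1 | 1 | 1 | 1 | 1
  1 | 1 | 1 | 1 | 1 | 1 | 1 | 1 | 1 | 2 | 2
  1 | 1 | 1 | 1 | 1 | 1 | 2 | 2 | 2 | 3 | 3
  1 | 1 | 1 | 1 | 1 | 1 | 2 | 2 | 2 | 3 | 4
  1 | 2 | 2 | 2 | 2 | 2 | 3 | 3 | 3 | 4 | 5
  1 | 2 | 3 | 3 | 3 | 3 | 4 | 4 | 4 | 5 | 6
  1 | 2 | 3 | 3 | 3 | 3 | 4 | 5 | 5 | 6 | 7
  1 | 2 | 3 | 3 | 4 | 4 | 5 | 6 | 6 | 7 | 8
  1 | 2 | 3 | 3 | 4 | 4 | 5 | 6 | 7 | 8 | 9
  1 | 2 | 3 | 4 | 5 | 5 | 6 | 7 | 8 | 9 | 10
  1 | 2 | 3 | 4 | 5 | 6 | 7 | 8 | 9 | 10 | 11

second differences of R give the permutation w = (1, 10, 7, 11, 2, 3, 8, 5, 9, 4, 6).

6 SE-corners of the 26-cell Rothe diagram give Ess(w):

[(2, 9, 1), (4, 6, 1), (4, 9, 2), (7, 6, 3), (9, 4, 3), (9, 6, 4)]


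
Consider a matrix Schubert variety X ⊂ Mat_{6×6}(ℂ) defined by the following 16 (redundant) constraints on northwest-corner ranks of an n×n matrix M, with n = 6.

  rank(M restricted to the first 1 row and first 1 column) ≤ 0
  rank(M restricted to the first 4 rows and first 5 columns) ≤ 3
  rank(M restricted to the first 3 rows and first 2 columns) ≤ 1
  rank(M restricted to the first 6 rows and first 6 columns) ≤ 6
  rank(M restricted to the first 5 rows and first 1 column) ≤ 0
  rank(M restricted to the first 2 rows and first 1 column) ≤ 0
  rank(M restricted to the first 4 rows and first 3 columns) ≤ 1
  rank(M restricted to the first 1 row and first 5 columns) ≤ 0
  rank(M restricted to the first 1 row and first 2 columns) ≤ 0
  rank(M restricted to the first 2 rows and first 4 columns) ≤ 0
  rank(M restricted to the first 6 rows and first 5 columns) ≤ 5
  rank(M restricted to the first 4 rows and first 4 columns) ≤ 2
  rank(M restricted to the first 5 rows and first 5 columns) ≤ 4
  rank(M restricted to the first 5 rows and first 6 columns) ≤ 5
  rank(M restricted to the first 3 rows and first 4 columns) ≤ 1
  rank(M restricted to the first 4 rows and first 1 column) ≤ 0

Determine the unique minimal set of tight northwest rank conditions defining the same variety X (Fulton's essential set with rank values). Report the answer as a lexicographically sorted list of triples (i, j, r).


Rank table r_w(6×6) implied by the 16 constraints:

  row 1: 0, 0, 0, 0, 0, 1
  row 2: 0, 0, 0, 0, 1, 2
  row 3: 0, 1, 1, 1, 2, 3
  row 4: 0, 1, 1, 2, 3, 4
  row 5: 0, 1, 2, 3, 4, 5
  row 6: 1, 2, 3, 4, 5, 6

second differences of R give the permutation w = (6, 5, 2, 4, 3, 1).

D(w) has 13 cells with 4 SE-corners; essential set:

[(1, 5, 0), (2, 4, 0), (4, 3, 1), (5, 1, 0)]


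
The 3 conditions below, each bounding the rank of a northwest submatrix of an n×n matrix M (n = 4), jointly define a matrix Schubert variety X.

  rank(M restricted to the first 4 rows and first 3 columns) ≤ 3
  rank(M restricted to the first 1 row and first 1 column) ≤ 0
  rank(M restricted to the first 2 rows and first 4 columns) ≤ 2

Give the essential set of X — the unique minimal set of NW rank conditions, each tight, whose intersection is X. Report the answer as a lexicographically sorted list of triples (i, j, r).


The tightest implied rank at each (i,j), from the 3 conditions:

  R[1]: 0 1 1 1
  R[2]: 1 2 2 2
  R[3]: 1 2 3 3
  R[4]: 1 2 3 4

the unique w with this rank table is (2, 1, 3, 4).

1 SE-corner of the 1-cell Rothe diagram gives Ess(w):

[(1, 1, 0)]


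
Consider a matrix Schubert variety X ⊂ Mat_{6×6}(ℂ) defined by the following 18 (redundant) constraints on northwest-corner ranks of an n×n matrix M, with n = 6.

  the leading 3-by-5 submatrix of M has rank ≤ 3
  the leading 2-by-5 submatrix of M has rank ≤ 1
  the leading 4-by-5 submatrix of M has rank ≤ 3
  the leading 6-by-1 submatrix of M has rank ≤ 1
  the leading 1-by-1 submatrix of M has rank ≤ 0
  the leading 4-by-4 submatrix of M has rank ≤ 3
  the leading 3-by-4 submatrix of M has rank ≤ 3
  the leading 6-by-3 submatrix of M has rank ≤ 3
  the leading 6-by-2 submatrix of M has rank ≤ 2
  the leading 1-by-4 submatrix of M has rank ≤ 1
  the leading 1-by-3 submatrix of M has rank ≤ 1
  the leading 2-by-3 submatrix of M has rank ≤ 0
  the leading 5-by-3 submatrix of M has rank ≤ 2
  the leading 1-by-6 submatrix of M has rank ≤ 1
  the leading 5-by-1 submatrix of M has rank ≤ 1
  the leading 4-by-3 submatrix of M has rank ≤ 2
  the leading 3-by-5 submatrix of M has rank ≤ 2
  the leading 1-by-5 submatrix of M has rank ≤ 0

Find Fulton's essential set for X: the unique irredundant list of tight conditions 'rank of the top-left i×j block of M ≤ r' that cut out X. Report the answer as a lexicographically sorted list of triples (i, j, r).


Rank table r_w(6×6) implied by the 18 constraints:

  i=1: 0, 0, 0, 0, 0, 1
  i=2: 0, 0, 0, 1, 1, 2
  i=3: 1, 1, 1, 2, 2, 3
  i=4: 1, 2, 2, 3, 3, 4
  i=5: 1, 2, 2, 3, 4, 5
  i=6: 1, 2, 3, 4, 5, 6

so w = (6, 4, 1, 2, 5, 3).

D(w) has 9 cells with 3 SE-corners; essential set:

[(1, 5, 0), (2, 3, 0), (5, 3, 2)]


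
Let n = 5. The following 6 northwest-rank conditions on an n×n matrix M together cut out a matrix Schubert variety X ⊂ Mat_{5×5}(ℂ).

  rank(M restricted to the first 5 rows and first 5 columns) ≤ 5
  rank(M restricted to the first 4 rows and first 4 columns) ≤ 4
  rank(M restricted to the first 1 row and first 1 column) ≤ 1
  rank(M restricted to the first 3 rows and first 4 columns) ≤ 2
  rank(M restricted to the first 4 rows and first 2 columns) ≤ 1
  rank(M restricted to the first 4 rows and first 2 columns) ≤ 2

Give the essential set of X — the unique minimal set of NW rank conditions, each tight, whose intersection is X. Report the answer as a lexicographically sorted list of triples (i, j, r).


The tightest implied rank at each (i,j), from the 6 conditions:

  i=1: 1  1  1  1  1
  i=2: 1  1  2  2  2
  i=3: 1  1  2  2  3
  i=4: 1  1  2  3  4
  i=5: 1  2  3  4  5

reading off 1-entries of Δ²R: w = (1, 3, 5, 4, 2).

Fulton essential set (2 of the 4 Rothe cells):

[(3, 4, 2), (4, 2, 1)]


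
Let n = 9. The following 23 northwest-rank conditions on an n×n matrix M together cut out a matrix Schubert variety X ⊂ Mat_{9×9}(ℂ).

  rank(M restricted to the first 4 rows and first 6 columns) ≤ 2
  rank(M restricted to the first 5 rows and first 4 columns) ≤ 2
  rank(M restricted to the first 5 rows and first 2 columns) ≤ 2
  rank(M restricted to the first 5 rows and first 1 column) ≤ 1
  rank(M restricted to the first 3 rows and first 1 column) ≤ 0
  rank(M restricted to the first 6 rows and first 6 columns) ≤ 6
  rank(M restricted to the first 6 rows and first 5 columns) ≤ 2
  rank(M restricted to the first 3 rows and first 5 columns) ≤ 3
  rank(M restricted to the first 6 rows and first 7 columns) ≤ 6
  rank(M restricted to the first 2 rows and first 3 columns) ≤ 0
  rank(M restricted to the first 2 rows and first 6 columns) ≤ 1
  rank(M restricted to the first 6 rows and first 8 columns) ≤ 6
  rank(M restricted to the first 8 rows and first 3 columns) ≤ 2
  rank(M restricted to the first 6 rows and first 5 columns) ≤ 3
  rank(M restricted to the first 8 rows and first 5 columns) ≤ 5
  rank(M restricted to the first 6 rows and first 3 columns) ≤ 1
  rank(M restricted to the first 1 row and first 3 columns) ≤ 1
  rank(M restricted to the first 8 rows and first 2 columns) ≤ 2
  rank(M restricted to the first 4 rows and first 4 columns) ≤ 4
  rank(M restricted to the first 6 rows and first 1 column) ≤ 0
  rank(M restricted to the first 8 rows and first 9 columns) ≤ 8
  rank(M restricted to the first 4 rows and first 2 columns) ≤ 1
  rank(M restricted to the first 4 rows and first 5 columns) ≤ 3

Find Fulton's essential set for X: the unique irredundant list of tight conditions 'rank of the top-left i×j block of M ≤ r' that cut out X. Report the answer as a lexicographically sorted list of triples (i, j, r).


Propagating the 23 rank bounds to every northwest block:

  R[1]: 0 0 0 1 1 1 1 1 1
  R[2]: 0 0 0 1 1 1 2 2 2
  R[3]: 0 1 1 2 2 2 3 3 3
  R[4]: 0 1 1 2 2 2 3 4 4
  R[5]: 0 1 1 2 2 3 4 5 5
  R[6]: 0 1 1 2 2 3 4 5 6
  R[7]: 1 2 2 3 3 4 5 6 7
  R[8]: 1 2 2 3 4 5 6 7 8
  R[9]: 1 2 3 4 5 6 7 8 9

giving w = (4, 7, 2, 8, 6, 9, 1, 5, 3) via Δ²R.

Rothe diagram D(w) (20 cells), 7 SE-corners (essential conditions):

[(2, 3, 0), (2, 6, 1), (4, 6, 2), (6, 1, 0), (6, 3, 1), (6, 5, 2), (8, 3, 2)]


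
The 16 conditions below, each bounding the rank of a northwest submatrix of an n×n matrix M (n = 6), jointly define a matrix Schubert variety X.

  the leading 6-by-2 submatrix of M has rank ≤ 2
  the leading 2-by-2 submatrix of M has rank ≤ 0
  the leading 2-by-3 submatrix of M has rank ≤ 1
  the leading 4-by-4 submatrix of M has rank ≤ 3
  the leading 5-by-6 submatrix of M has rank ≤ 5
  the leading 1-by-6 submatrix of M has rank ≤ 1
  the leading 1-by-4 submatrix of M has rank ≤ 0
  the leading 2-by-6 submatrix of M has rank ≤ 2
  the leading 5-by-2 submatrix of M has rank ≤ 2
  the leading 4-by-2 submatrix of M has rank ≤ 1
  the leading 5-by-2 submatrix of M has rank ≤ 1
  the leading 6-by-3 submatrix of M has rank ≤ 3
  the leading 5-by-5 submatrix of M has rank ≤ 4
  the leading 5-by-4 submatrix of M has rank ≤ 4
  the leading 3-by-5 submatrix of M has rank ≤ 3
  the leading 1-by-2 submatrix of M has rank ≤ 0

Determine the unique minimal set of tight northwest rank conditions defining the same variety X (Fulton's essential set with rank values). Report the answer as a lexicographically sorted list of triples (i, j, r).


Computing R[i][j] = min implied NW-rank bound (n=6, 16 conditions):

  i=1: 0 0 0 0 1 1
  i=2: 0 0 1 1 2 2
  i=3: 1 1 2 2 3 3
  i=4: 1 1 2 3 4 4
  i=5: 1 1 2 3 4 5
  i=6: 1 2 3 4 5 6

the unique w with this rank table is (5, 3, 1, 4, 6, 2).

Fulton essential set (3 of the 8 Rothe cells):

[(1, 4, 0), (2, 2, 0), (5, 2, 1)]


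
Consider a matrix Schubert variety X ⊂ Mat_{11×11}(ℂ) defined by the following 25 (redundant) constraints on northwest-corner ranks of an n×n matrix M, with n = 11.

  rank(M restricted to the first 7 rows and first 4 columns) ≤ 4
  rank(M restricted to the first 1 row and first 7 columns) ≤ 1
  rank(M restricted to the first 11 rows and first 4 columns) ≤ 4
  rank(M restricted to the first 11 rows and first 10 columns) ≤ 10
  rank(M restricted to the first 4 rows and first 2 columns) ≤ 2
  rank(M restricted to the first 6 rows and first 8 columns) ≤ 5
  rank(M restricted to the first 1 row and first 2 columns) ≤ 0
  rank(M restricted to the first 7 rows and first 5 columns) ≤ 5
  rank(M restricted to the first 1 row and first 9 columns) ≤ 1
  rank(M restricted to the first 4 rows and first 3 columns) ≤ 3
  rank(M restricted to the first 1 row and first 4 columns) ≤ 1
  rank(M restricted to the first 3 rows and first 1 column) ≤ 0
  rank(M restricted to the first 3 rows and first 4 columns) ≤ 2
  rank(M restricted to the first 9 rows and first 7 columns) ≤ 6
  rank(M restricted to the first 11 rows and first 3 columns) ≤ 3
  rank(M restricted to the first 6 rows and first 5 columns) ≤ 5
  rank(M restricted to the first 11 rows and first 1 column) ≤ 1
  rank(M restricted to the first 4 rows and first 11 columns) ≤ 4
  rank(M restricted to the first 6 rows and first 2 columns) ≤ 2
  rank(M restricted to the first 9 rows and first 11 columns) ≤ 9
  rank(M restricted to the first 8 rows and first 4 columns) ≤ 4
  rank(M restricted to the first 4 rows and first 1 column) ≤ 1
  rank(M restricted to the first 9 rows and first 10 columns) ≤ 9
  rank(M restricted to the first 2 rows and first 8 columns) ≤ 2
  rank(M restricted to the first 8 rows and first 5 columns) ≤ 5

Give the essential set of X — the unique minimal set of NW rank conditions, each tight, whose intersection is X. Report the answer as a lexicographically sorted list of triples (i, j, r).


Rank table r_w(11×11) implied by the 25 constraints:

  0  0  1  1  1  1  1  1  1  1  1
  0  1  2  2  2  2  2  2  2  2  2
  0  1  2  2  3  3  3  3  3  3  3
  1  2  3  3  4  4  4  4  4  4  4
  1  2  3  4  5  5  5  5  5  5  5
  1  2  3  4  5  5  5  5  6  6  6
  1  2  3  4  5  6  6  6  7  7  7
  1  2  3  4  5  6  6  7  8  8  8
  1  2  3  4  5  6  6  7  8  9  9
  1  2  3  4  5  6  7  8  9  10  10
  1  2  3  4  5  6  7  8  9  10  11

so w = (3, 2, 5, 1, 4, 9, 6, 8, 10, 7, 11).

D(w) has 10 cells with 5 SE-corners; essential set:

[(1, 2, 0), (3, 1, 0), (3, 4, 2), (6, 8, 5), (9, 7, 6)]


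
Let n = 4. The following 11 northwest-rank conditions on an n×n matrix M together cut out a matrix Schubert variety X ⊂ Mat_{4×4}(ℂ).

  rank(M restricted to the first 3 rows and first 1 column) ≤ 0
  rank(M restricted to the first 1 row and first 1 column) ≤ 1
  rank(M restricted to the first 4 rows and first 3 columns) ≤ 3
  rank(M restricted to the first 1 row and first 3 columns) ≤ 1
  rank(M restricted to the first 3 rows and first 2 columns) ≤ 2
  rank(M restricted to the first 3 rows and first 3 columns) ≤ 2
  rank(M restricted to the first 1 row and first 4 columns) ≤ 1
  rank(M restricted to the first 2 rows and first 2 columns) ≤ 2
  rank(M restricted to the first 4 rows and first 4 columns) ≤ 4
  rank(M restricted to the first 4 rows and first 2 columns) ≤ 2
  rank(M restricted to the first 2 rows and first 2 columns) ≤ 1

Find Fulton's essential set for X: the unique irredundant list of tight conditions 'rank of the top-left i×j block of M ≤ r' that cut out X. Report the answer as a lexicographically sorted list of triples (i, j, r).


The tightest implied rank at each (i,j), from the 11 conditions:

  0  1  1  1
  0  1  2  2
  0  1  2  3
  1  2  3  4

the unique w with this rank table is (2, 3, 4, 1).

Fulton essential set (1 of the 3 Rothe cells):

[(3, 1, 0)]


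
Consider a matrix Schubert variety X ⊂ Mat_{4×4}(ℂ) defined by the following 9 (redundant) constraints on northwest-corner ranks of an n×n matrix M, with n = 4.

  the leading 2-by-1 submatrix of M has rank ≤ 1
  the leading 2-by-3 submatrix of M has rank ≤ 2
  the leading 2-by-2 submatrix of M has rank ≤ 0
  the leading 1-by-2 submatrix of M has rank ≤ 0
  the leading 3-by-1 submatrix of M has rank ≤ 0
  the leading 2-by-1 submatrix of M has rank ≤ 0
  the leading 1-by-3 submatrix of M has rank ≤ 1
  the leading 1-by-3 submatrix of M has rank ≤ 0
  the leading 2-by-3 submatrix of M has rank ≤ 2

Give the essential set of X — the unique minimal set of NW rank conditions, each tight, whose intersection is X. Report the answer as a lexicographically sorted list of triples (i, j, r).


Recovering R(i,j) via the rank-extension bound from the 9 conditions:

  R[1]: 0, 0, 0, 1
  R[2]: 0, 0, 1, 2
  R[3]: 0, 1, 2, 3
  R[4]: 1, 2, 3, 4

second differences of R give the permutation w = (4, 3, 2, 1).

Fulton essential set (3 of the 6 Rothe cells):

[(1, 3, 0), (2, 2, 0), (3, 1, 0)]


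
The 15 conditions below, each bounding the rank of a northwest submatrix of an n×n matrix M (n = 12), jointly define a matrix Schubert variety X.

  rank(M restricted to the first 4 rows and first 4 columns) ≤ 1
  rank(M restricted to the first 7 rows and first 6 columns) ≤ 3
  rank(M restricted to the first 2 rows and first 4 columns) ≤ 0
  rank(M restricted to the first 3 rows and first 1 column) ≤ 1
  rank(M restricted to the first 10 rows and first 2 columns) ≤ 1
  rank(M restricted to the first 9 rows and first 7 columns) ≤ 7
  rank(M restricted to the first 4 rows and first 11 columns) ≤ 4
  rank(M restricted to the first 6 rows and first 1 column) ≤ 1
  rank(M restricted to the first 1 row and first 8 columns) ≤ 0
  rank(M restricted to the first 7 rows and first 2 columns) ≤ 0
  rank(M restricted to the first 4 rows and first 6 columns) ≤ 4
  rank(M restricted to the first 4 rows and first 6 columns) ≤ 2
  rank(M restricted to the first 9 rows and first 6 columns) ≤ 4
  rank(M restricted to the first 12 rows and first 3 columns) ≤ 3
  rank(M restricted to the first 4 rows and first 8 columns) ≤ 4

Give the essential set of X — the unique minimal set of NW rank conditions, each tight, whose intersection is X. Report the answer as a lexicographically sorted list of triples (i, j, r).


Reconstructing r_w from the 15 given conditions:

  R[1]: 0  0  0  0  0  0  0  0  1  1  1  1
  R[2]: 0  0  0  0  1  1  1  1  2  2  2  2
  R[3]: 0  0  1  1  2  2  2  2  3  3  3  3
  R[4]: 0  0  1  1  2  2  3  3  4  4  4  4
  R[5]: 0  0  1  2  3  3  4  4  5  5  5  5
  R[6]: 0  0  1  2  3  3  4  5  6  6  6  6
  R[7]: 0  0  1  2  3  3  4  5  6  7  7  7
  R[8]: 1  1  2  3  4  4  5  6  7  8  8  8
  R[9]: 1  1  2  3  4  4  5  6  7  8  9  9
  R[10]: 1  1  2  3  4  5  6  7  8  9  10  10
  R[11]: 1  2  3  4  5  6  7  8  9  10  11  11
  R[12]: 1  2  3  4  5  6  7  8  9  10  11  12

the unique w with this rank table is (9, 5, 3, 7, 4, 8, 10, 1, 11, 6, 2, 12).

|D(w)|=29, |Ess(w)|=8:

[(1, 8, 0), (2, 4, 0), (4, 4, 1), (4, 6, 2), (7, 2, 0), (7, 6, 3), (9, 6, 4), (10, 2, 1)]


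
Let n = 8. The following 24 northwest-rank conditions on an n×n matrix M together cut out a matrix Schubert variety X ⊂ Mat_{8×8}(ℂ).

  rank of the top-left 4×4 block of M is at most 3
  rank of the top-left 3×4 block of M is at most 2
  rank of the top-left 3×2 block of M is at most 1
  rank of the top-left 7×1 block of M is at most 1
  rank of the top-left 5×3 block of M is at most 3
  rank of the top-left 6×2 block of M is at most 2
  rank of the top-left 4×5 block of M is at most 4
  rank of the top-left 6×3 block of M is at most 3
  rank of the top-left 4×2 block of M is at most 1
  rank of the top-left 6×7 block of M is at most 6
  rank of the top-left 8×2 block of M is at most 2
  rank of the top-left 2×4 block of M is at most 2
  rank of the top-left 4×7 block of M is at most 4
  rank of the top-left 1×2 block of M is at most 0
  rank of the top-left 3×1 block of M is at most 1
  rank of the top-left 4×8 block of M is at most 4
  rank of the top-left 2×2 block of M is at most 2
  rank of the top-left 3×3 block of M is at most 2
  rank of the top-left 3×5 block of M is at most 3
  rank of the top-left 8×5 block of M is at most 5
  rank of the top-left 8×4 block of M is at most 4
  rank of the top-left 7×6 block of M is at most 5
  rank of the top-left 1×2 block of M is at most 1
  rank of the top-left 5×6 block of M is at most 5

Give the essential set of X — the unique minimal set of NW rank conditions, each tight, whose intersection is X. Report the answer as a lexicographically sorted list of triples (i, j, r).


Propagating the 24 rank bounds to every northwest block:

  0 0 1 1 1 1 1 1
  1 1 2 2 2 2 2 2
  1 1 2 2 3 3 3 3
  1 1 2 3 4 4 4 4
  1 2 3 4 5 5 5 5
  1 2 3 4 5 5 6 6
  1 2 3 4 5 5 6 7
  1 2 3 4 5 6 7 8

hence w(1..8) = (3, 1, 5, 4, 2, 7, 8, 6).

|D(w)|=7, |Ess(w)|=4:

[(1, 2, 0), (3, 4, 2), (4, 2, 1), (7, 6, 5)]


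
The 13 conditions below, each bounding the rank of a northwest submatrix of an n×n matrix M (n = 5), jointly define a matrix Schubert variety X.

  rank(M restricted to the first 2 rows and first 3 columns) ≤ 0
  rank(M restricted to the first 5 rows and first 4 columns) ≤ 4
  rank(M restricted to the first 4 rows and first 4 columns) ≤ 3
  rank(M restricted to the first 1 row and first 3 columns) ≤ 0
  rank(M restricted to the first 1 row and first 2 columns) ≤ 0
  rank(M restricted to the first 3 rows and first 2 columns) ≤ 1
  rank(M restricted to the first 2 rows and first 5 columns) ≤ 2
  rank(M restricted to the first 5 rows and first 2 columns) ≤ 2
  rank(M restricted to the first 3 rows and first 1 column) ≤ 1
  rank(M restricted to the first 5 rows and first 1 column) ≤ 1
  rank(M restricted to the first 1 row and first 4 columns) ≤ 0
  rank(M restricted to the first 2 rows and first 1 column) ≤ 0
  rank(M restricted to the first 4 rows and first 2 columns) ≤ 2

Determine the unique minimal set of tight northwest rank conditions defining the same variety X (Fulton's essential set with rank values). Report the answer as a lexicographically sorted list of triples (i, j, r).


Reconstructing r_w from the 13 given conditions:

  row 1: 0, 0, 0, 0, 1
  row 2: 0, 0, 0, 1, 2
  row 3: 1, 1, 1, 2, 3
  row 4: 1, 2, 2, 3, 4
  row 5: 1, 2, 3, 4, 5

giving w = (5, 4, 1, 2, 3) via Δ²R.

|D(w)|=7, |Ess(w)|=2:

[(1, 4, 0), (2, 3, 0)]


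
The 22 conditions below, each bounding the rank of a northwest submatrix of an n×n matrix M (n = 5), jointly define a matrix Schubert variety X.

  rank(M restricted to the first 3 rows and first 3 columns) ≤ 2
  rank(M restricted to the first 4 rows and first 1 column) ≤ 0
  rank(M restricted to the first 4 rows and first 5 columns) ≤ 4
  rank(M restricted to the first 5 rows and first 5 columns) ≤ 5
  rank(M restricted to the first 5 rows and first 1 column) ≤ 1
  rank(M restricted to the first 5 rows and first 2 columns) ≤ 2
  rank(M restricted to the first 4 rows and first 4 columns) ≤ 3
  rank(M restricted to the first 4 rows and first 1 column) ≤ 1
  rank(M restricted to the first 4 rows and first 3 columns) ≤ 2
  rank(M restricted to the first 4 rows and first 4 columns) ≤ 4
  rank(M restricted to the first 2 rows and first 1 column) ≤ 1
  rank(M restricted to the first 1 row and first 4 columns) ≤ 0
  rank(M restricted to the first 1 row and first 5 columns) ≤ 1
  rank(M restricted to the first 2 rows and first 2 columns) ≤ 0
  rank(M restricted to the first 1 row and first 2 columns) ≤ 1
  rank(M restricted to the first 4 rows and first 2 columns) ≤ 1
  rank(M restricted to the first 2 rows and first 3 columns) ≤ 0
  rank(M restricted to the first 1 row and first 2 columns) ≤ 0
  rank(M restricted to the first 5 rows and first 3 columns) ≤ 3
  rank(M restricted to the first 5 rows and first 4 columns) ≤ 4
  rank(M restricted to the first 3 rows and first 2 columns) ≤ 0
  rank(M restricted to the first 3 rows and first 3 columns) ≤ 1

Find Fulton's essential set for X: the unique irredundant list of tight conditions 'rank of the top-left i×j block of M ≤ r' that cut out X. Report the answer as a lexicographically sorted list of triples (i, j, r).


Recovering R(i,j) via the rank-extension bound from the 22 conditions:

  row 1: 0  0  0  0  1
  row 2: 0  0  0  1  2
  row 3: 0  0  1  2  3
  row 4: 0  1  2  3  4
  row 5: 1  2  3  4  5

the unique w with this rank table is (5, 4, 3, 2, 1).

4 SE-corners of the 10-cell Rothe diagram give Ess(w):

[(1, 4, 0), (2, 3, 0), (3, 2, 0), (4, 1, 0)]


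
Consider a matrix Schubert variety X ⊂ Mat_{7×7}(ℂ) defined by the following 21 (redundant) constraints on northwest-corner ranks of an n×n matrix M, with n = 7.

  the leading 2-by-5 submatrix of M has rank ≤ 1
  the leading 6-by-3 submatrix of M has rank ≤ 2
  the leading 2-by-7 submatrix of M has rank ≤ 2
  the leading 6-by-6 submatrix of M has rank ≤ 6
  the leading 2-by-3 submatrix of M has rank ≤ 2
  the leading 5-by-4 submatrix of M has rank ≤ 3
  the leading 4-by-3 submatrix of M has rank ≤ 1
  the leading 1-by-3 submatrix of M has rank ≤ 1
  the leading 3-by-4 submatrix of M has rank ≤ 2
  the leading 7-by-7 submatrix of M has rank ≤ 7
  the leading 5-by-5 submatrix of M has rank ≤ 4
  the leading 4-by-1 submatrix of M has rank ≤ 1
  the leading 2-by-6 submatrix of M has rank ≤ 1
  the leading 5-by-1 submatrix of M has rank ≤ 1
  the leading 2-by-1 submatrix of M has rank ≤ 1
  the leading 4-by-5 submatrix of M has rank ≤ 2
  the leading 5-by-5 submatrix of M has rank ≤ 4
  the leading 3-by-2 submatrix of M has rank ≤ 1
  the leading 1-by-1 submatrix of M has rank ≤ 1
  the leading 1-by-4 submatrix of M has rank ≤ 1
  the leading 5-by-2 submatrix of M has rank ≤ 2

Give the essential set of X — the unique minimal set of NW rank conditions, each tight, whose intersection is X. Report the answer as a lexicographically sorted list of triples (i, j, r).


Computing R[i][j] = min implied NW-rank bound (n=7, 21 conditions):

  R[1]: 1  1  1  1  1  1  1
  R[2]: 1  1  1  1  1  1  2
  R[3]: 1  1  1  2  2  2  3
  R[4]: 1  1  1  2  2  3  4
  R[5]: 1  2  2  3  3  4  5
  R[6]: 1  2  2  3  4  5  6
  R[7]: 1  2  3  4  5  6  7

hence w(1..7) = (1, 7, 4, 6, 2, 5, 3).

ℓ(w)=11; the 4 essential cells (i,j,r):

[(2, 6, 1), (4, 3, 1), (4, 5, 2), (6, 3, 2)]


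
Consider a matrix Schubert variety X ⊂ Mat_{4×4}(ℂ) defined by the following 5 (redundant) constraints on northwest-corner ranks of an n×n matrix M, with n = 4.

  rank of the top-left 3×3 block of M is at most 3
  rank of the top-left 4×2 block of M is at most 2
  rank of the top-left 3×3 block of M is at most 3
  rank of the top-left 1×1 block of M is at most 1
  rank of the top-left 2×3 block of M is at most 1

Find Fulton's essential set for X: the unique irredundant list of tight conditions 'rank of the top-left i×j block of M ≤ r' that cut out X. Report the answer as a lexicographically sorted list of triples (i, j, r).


Rank table r_w(4×4) implied by the 5 constraints:

  1, 1, 1, 1
  1, 1, 1, 2
  1, 2, 2, 3
  1, 2, 3, 4

second differences of R give the permutation w = (1, 4, 2, 3).

Fulton essential set (1 of the 2 Rothe cells):

[(2, 3, 1)]


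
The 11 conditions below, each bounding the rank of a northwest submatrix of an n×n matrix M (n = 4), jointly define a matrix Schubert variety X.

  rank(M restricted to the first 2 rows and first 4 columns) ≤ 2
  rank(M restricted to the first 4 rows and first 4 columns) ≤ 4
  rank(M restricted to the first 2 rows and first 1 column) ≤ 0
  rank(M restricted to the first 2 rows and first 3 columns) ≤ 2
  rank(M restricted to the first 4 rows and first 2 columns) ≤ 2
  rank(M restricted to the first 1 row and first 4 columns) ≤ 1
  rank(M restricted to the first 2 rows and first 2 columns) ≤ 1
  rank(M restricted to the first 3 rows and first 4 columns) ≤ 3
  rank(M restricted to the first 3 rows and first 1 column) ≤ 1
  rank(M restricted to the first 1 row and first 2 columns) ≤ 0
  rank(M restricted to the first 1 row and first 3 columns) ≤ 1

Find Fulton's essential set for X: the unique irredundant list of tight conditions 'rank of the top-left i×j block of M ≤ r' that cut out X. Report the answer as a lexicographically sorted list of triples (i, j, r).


The tightest implied rank at each (i,j), from the 11 conditions:

  row 1: 0  0  1  1
  row 2: 0  1  2  2
  row 3: 1  2  3  3
  row 4: 1  2  3  4

hence w(1..4) = (3, 2, 1, 4).

ℓ(w)=3; the 2 essential cells (i,j,r):

[(1, 2, 0), (2, 1, 0)]


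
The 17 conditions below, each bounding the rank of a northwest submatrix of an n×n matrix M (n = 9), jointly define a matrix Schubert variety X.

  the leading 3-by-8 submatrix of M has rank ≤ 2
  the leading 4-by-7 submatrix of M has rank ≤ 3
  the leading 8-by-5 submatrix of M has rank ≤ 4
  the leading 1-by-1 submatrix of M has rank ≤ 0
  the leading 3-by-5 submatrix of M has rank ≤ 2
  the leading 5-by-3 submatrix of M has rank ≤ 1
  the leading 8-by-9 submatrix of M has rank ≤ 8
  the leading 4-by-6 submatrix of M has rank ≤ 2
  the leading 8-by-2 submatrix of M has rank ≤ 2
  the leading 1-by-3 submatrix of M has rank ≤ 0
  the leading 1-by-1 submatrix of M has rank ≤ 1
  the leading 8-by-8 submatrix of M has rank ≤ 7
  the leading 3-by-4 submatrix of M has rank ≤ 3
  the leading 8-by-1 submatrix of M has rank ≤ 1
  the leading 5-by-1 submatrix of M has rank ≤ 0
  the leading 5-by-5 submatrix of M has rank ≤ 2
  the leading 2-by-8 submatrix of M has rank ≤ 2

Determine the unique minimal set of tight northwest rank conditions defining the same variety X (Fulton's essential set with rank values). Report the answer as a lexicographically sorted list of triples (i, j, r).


The tightest implied rank at each (i,j), from the 17 conditions:

  0  0  0  1  1  1  1  1  1
  0  1  1  2  2  2  2  2  2
  0  1  1  2  2  2  2  2  3
  0  1  1  2  2  2  3  3  4
  0  1  1  2  2  3  4  4  5
  1  2  2  3  3  4  5  5  6
  1  2  3  4  4  5  6  6  7
  1  2  3  4  4  5  6  7  8
  1  2  3  4  5  6  7  8  9

second differences of R give the permutation w = (4, 2, 9, 7, 6, 1, 3, 8, 5).

7 SE-corners of the 18-cell Rothe diagram give Ess(w):

[(1, 3, 0), (3, 8, 2), (4, 6, 2), (5, 1, 0), (5, 3, 1), (5, 5, 2), (8, 5, 4)]


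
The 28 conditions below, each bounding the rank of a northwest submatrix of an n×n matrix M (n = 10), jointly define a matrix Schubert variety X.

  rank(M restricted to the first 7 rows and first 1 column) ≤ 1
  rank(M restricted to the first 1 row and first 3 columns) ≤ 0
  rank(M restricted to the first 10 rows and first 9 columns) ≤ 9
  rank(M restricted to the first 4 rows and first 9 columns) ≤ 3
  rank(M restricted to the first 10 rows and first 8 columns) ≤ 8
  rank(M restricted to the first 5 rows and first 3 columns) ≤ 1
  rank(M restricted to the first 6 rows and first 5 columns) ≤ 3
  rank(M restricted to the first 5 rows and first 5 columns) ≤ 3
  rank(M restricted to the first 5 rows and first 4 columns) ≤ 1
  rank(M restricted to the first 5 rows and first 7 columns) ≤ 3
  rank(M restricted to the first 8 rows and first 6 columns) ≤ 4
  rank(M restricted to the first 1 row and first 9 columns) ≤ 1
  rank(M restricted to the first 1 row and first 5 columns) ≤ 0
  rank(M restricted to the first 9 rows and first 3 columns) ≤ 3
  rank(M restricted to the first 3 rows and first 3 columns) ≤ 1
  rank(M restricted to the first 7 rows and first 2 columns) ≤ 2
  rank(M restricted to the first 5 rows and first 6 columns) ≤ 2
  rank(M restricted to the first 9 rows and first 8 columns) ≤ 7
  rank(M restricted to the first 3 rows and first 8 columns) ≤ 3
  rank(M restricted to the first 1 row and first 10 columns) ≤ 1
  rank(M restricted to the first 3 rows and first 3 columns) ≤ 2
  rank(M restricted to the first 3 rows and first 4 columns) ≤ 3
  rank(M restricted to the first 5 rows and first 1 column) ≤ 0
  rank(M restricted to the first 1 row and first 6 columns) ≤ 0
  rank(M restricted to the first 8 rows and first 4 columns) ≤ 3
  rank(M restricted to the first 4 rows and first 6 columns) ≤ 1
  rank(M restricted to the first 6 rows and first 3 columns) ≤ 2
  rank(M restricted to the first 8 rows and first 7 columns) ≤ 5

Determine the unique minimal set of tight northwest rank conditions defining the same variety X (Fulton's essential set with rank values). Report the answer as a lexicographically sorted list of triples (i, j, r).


The tightest implied rank at each (i,j), from the 28 conditions:

  i=1: 0 0 0 0 0 0 1 1 1 1
  i=2: 0 1 1 1 1 1 2 2 2 2
  i=3: 0 1 1 1 1 1 2 3 3 3
  i=4: 0 1 1 1 1 1 2 3 3 4
  i=5: 0 1 1 1 2 2 3 4 4 5
  i=6: 1 2 2 2 3 3 4 5 5 6
  i=7: 1 2 3 3 4 4 5 6 6 7
  i=8: 1 2 3 3 4 4 5 6 7 8
  i=9: 1 2 3 4 5 5 6 7 8 9
  i=10: 1 2 3 4 5 6 7 8 9 10

second differences of R give the permutation w = (7, 2, 8, 10, 5, 1, 3, 9, 4, 6).

D(w) has 23 cells with 7 SE-corners; essential set:

[(1, 6, 0), (4, 6, 1), (4, 9, 3), (5, 1, 0), (5, 4, 1), (8, 4, 3), (8, 6, 4)]


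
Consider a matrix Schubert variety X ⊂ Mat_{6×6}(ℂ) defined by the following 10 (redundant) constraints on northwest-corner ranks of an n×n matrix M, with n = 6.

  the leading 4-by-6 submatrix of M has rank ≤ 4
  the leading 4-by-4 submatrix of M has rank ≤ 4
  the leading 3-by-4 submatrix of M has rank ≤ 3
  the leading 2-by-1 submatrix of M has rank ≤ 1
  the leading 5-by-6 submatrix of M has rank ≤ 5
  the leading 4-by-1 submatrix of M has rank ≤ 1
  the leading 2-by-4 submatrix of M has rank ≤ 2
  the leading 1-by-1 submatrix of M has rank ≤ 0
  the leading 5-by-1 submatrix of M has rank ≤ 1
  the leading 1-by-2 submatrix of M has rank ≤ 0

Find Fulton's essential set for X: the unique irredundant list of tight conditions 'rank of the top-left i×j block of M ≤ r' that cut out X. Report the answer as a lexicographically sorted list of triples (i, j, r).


Computing R[i][j] = min implied NW-rank bound (n=6, 10 conditions):

  row 1: 0, 0, 1, 1, 1, 1
  row 2: 1, 1, 2, 2, 2, 2
  row 3: 1, 2, 3, 3, 3, 3
  row 4: 1, 2, 3, 4, 4, 4
  row 5: 1, 2, 3, 4, 5, 5
  row 6: 1, 2, 3, 4, 5, 6

reading off 1-entries of Δ²R: w = (3, 1, 2, 4, 5, 6).

D(w) has 2 cells with 1 SE-corner; essential set:

[(1, 2, 0)]


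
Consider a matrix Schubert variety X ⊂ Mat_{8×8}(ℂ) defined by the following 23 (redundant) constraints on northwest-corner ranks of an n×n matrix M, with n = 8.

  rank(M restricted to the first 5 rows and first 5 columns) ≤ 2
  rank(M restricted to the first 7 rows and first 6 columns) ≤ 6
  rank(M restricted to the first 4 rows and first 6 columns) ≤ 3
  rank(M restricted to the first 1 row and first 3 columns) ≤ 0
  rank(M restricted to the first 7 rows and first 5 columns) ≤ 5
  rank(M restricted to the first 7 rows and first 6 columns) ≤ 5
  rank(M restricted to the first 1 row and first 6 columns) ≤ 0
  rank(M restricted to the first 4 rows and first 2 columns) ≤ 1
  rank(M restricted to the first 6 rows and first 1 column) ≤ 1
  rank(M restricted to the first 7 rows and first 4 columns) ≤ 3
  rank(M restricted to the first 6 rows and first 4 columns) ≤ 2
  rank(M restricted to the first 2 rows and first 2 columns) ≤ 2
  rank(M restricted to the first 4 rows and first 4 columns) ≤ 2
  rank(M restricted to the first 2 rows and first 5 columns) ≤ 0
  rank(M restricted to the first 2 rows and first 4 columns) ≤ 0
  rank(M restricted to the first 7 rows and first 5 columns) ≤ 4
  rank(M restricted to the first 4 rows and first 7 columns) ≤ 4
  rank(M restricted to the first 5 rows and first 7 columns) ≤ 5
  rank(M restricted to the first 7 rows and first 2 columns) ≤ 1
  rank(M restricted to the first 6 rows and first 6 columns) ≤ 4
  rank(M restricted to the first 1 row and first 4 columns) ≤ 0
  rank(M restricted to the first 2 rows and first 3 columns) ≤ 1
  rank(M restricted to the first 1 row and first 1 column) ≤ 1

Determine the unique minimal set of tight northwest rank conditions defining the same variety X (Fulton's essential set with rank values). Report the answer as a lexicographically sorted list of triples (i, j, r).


Recovering R(i,j) via the rank-extension bound from the 23 conditions:

  0 | 0 | 0 | 0 | 0 | 0 | 1 | 1
  0 | 0 | 0 | 0 | 0 | 1 | 2 | 2
  1 | 1 | 1 | 1 | 1 | 2 | 3 | 3
  1 | 1 | 2 | 2 | 2 | 3 | 4 | 4
  1 | 1 | 2 | 2 | 2 | 3 | 4 | 5
  1 | 1 | 2 | 2 | 3 | 4 | 5 | 6
  1 | 1 | 2 | 3 | 4 | 5 | 6 | 7
  1 | 2 | 3 | 4 | 5 | 6 | 7 | 8

giving w = (7, 6, 1, 3, 8, 5, 4, 2) via Δ²R.

D(w) has 18 cells with 5 SE-corners; essential set:

[(1, 6, 0), (2, 5, 0), (5, 5, 2), (6, 4, 2), (7, 2, 1)]


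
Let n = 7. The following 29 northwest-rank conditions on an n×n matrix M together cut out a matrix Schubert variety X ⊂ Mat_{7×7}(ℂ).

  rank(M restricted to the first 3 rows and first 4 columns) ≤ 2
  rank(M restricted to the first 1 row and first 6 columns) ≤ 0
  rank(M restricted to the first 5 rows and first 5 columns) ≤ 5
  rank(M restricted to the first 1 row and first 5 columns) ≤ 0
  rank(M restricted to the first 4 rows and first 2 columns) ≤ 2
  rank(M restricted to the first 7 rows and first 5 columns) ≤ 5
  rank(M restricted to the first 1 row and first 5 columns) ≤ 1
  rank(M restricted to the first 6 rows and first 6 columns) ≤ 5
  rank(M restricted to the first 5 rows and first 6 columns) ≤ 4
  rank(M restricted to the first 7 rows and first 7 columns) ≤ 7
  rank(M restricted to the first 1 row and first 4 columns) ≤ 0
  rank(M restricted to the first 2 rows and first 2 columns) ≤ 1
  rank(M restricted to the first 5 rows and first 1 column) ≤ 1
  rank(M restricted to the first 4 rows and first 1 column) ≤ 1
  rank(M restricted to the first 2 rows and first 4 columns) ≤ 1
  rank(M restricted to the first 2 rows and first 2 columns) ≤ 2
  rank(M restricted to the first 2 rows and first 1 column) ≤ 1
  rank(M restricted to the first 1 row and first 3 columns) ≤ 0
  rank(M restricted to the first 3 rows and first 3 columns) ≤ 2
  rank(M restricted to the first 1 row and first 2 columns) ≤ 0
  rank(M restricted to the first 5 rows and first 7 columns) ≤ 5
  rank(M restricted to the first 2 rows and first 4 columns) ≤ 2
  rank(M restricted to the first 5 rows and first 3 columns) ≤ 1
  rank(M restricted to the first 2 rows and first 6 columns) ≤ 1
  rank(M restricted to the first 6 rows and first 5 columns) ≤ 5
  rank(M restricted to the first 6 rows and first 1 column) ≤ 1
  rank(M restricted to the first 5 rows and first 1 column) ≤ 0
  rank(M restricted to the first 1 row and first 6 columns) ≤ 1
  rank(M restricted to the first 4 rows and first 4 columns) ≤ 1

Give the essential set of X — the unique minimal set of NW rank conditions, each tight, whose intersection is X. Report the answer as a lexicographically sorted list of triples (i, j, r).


Reconstructing r_w from the 29 given conditions:

  row 1: 0 0 0 0 0 0 1
  row 2: 0 1 1 1 1 1 2
  row 3: 0 1 1 1 2 2 3
  row 4: 0 1 1 1 2 3 4
  row 5: 0 1 1 2 3 4 5
  row 6: 1 2 2 3 4 5 6
  row 7: 1 2 3 4 5 6 7

hence w(1..7) = (7, 2, 5, 6, 4, 1, 3).

Fulton essential set (4 of the 15 Rothe cells):

[(1, 6, 0), (4, 4, 1), (5, 1, 0), (5, 3, 1)]


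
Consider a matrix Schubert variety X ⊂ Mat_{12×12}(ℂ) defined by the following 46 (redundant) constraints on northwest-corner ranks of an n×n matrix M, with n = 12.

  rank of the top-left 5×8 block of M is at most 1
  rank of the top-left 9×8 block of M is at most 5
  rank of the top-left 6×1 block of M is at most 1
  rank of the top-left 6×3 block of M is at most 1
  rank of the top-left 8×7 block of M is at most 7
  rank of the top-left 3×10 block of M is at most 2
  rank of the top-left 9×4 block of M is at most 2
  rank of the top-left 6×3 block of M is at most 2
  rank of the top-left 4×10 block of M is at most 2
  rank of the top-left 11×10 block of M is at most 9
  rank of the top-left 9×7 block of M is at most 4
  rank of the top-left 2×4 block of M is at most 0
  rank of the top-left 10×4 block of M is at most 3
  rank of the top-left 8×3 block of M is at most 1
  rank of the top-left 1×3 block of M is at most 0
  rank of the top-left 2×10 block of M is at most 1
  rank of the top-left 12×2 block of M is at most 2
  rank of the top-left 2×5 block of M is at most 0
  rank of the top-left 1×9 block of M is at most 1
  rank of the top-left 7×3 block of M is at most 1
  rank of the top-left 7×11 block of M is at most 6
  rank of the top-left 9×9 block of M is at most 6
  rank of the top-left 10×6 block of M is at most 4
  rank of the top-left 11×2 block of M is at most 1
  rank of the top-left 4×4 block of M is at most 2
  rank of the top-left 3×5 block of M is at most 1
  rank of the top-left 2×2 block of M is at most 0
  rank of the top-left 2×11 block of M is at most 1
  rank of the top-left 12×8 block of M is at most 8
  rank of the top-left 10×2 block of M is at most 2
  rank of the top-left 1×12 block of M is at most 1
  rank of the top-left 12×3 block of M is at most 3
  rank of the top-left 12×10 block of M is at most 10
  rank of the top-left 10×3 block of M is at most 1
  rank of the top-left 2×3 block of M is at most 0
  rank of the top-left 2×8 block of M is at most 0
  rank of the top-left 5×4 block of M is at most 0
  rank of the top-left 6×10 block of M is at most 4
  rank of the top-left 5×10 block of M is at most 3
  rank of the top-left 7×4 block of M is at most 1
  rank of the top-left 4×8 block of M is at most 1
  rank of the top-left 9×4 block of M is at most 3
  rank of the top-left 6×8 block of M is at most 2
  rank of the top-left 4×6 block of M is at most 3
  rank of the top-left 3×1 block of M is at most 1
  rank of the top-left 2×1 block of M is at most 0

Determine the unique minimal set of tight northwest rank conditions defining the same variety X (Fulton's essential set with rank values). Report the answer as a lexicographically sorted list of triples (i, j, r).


The tightest implied rank at each (i,j), from the 46 conditions:

  i=1: 0 | 0 | 0 | 0 | 0 | 0 | 0 | 0 | 1 | 1 | 1 | 1
  i=2: 0 | 0 | 0 | 0 | 0 | 0 | 0 | 0 | 1 | 1 | 1 | 2
  i=3: 0 | 0 | 0 | 0 | 1 | 1 | 1 | 1 | 2 | 2 | 2 | 3
  i=4: 0 | 0 | 0 | 0 | 1 | 1 | 1 | 1 | 2 | 2 | 3 | 4
  i=5: 0 | 0 | 0 | 0 | 1 | 1 | 1 | 1 | 2 | 3 | 4 | 5
  i=6: 1 | 1 | 1 | 1 | 2 | 2 | 2 | 2 | 3 | 4 | 5 | 6
  i=7: 1 | 1 | 1 | 1 | 2 | 3 | 3 | 3 | 4 | 5 | 6 | 7
  i=8: 1 | 1 | 1 | 2 | 3 | 4 | 4 | 4 | 5 | 6 | 7 | 8
  i=9: 1 | 1 | 1 | 2 | 3 | 4 | 4 | 5 | 6 | 7 | 8 | 9
  i=10: 1 | 1 | 1 | 2 | 3 | 4 | 5 | 6 | 7 | 8 | 9 | 10
  i=11: 1 | 1 | 2 | 3 | 4 | 5 | 6 | 7 | 8 | 9 | 10 | 11
  i=12: 1 | 2 | 3 | 4 | 5 | 6 | 7 | 8 | 9 | 10 | 11 | 12

so w = (9, 12, 5, 11, 10, 1, 6, 4, 8, 7, 3, 2).

Fulton essential set (9 of the 48 Rothe cells):

[(2, 8, 0), (2, 11, 1), (4, 10, 2), (5, 4, 0), (5, 8, 1), (7, 4, 1), (9, 7, 4), (10, 3, 1), (11, 2, 1)]
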